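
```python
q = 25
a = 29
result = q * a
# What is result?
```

Trace:
`q = 25` → q = 25
`a = 29` → a = 29
`result = q * a` → result = 725
So result = 725

Answer: 725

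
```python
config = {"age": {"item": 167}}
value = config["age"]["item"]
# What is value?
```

Trace:
`config = {"age": {"item": 167}}` → config = {'age': {'item': 167}}
`value = config["age"]["item"]` → value = 167
So value = 167

Answer: 167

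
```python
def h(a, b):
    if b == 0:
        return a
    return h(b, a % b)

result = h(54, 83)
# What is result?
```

h(54, 83) -> h(83, 54) -> h(54, 29) -> h(29, 25) -> h(25, 4) -> h(4, 1) -> h(1, 0) -> 1

Answer: 1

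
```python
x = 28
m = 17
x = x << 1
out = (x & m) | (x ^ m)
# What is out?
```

Trace:
`x = 28` → x = 28
`m = 17` → m = 17
`x = x << 1` → x = 56
`out = (x & m) | (x ^ m)` → out = 57
So out = 57

Answer: 57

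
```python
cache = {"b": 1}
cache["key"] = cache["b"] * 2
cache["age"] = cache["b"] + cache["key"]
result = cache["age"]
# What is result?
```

Trace:
`cache = {"b": 1}` → cache = {'b': 1}
`cache["key"] = cache["b"] * 2` → cache = {'b': 1, 'key': 2}
`cache["age"] = cache["b"] + cache["key"]` → cache = {'b': 1, 'key': 2, 'age': 3}
`result = cache["age"]` → result = 3
So result = 3

Answer: 3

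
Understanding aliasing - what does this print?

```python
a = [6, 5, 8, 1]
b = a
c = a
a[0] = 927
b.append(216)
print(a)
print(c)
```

Key concept: multiple aliases.
Step by step:
`a = [6, 5, 8, 1]` → a = [6, 5, 8, 1]
`b = a` → b = [6, 5, 8, 1] (same object as a)
`c = a` → c = [6, 5, 8, 1] (same object as a, b)
`a[0] = 927` → a = [927, 5, 8, 1] (same object as b, c); b = [927, 5, 8, 1] (same object as a, c); c = [927, 5, 8, 1] (same object as a, b)
`b.append(216)` → a = [927, 5, 8, 1, 216] (same object as b, c); b = [927, 5, 8, 1, 216] (same object as a, c); c = [927, 5, 8, 1, 216] (same object as a, b)
`print(a)` → prints [927, 5, 8, 1, 216]
`print(c)` → prints [927, 5, 8, 1, 216]

Answer:
[927, 5, 8, 1, 216]
[927, 5, 8, 1, 216]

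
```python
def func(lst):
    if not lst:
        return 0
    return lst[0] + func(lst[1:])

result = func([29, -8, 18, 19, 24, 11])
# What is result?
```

29 + (-8) + 18 + 19 + 24 + 11 + 0 = 93

Answer: 93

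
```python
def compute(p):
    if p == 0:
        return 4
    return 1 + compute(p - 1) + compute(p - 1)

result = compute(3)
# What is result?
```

compute(p) = 1 + 2·compute(p-1), compute(0)=4. Closed form: (4+1)·2^3 - 1 = 39.

Answer: 39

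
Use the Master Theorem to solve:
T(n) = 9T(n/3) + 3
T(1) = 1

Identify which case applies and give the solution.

a=9, b=3, f(n)=3. log_3(9) = 2. Since c=0 < 2, Case 1 applies: T(n) = Θ(n^log_b(a)) = O(n^2).

Answer: O(n^2) - Case 1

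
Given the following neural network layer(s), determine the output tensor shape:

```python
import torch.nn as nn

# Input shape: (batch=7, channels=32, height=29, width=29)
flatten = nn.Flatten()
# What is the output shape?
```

Input: (7, 32, 29, 29) -> Output: (7, 26912)

Answer: (7, 26912)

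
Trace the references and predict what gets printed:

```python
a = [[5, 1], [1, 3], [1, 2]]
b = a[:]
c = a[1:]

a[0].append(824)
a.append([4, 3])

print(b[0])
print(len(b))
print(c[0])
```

Key concept: slice with nested mutation.
Step by step:
`a = [[5, 1], [1, 3], [1, 2]]` → a = [[5, 1], [1, 3], [1, 2]]
`b = a[:]` → b = [[5, 1], [1, 3], [1, 2]]
`c = a[1:]` → c = [[1, 3], [1, 2]]
`a[0].append(824)` → a = [[5, 1, 824], [1, 3], [1, 2]]; b = [[5, 1, 824], [1, 3], [1, 2]]
`a.append([4, 3])` → a = [[5, 1, 824], [1, 3], [1, 2], [4, 3]]
`print(b[0])` → prints [5, 1, 824]
`print(len(b))` → prints 3
`print(c[0])` → prints [1, 3]

Answer:
[5, 1, 824]
3
[1, 3]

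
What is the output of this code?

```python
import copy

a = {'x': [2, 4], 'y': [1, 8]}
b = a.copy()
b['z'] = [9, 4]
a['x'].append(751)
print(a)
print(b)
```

Key concept: shallow copy of dict with mutable values.
Step by step:
`a = {'x': [2, 4], 'y': [1, 8]}` → a = {'x': [2, 4], 'y': [1, 8]}
`b = a.copy()` → b = {'x': [2, 4], 'y': [1, 8]}
`b['z'] = [9, 4]` → b = {'x': [2, 4], 'y': [1, 8], 'z': [9, 4]}
`a['x'].append(751)` → a = {'x': [2, 4, 751], 'y': [1, 8]}; b = {'x': [2, 4, 751], 'y': [1, 8], 'z': [9, 4]}
`print(a)` → prints {'x': [2, 4, 751], 'y': [1, 8]}
`print(b)` → prints {'x': [2, 4, 751], 'y': [1, 8], 'z': [9, 4]}

Answer:
{'x': [2, 4, 751], 'y': [1, 8]}
{'x': [2, 4, 751], 'y': [1, 8], 'z': [9, 4]}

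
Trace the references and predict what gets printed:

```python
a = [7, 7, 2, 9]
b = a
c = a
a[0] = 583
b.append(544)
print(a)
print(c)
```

Key concept: multiple aliases.
Step by step:
`a = [7, 7, 2, 9]` → a = [7, 7, 2, 9]
`b = a` → b = [7, 7, 2, 9] (same object as a)
`c = a` → c = [7, 7, 2, 9] (same object as a, b)
`a[0] = 583` → a = [583, 7, 2, 9] (same object as b, c); b = [583, 7, 2, 9] (same object as a, c); c = [583, 7, 2, 9] (same object as a, b)
`b.append(544)` → a = [583, 7, 2, 9, 544] (same object as b, c); b = [583, 7, 2, 9, 544] (same object as a, c); c = [583, 7, 2, 9, 544] (same object as a, b)
`print(a)` → prints [583, 7, 2, 9, 544]
`print(c)` → prints [583, 7, 2, 9, 544]

Answer:
[583, 7, 2, 9, 544]
[583, 7, 2, 9, 544]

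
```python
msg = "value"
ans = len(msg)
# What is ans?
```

Trace:
`msg = "value"` → msg = 'value'
`ans = len(msg)` → ans = 5
So ans = 5

Answer: 5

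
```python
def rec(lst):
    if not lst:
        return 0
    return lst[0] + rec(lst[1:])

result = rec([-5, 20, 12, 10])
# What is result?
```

(-5) + 20 + 12 + 10 + 0 = 37

Answer: 37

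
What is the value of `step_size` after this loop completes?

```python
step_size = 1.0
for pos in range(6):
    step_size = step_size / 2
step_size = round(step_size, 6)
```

Halving LR 6 times: 1 / 2^6
`step_size` takes the values: 1.0 → 0.5 → 0.25 → 0.125 → 0.0625 → 0.03125 → 0.015625

Answer: 0.015625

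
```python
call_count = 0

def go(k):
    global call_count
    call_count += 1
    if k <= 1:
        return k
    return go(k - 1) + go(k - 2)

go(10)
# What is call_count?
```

Calls(k) = 1 + Calls(k-1) + Calls(k-2); Calls(0)=Calls(1)=1. For k=10 this gives 177.

Answer: 177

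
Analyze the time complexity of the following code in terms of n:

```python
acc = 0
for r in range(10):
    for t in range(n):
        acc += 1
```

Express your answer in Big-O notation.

Each loop level contributes: 1 × n. Multiplying the contributions gives O(n).

Answer: O(n)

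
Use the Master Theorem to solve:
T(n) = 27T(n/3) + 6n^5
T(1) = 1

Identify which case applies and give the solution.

a=27, b=3, f(n)=6n^5. log_3(27) = 3. Since c=5 > 3 and the regularity condition holds (27(n/3)^5 = (27/3^5)n^5 with 27/3^5 < 1), Case 3 applies: T(n) = Θ(f(n)) = O(n^5).

Answer: O(n^5) - Case 3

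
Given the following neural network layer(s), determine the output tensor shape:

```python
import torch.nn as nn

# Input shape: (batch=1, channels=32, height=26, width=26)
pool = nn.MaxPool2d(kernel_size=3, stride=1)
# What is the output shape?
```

Input: (1, 32, 26, 26) -> Output: (1, 32, 24, 24)

Answer: (1, 32, 24, 24)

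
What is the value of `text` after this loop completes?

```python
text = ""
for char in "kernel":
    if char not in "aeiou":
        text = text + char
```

Remove vowels from 'kernel'
`text` takes the values: "" → "k" → "kr" → "krn" → "krnl"

Answer: "krnl"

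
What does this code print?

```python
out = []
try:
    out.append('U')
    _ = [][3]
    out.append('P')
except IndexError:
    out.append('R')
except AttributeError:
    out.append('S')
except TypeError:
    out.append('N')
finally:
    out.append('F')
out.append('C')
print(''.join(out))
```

Execution trace: 'U' (try body) → 'R' (except IndexError) → 'F' (finally) → 'C' (after the try/except). Output: URFC

Answer: URFC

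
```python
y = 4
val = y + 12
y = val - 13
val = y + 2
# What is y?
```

Trace:
`y = 4` → y = 4
`val = y + 12` → val = 16
`y = val - 13` → y = 3
`val = y + 2` → val = 5
So y = 3

Answer: 3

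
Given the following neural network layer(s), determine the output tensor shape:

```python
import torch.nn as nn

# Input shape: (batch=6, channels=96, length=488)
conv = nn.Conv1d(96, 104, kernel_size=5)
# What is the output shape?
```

Input: (6, 96, 488) -> Output: (6, 104, 484)

Answer: (6, 104, 484)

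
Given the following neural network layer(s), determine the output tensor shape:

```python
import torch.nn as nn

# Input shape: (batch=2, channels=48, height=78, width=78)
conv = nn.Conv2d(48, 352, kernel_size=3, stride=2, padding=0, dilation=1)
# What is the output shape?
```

Input: (2, 48, 78, 78) -> Output: (2, 352, 38, 38)

Answer: (2, 352, 38, 38)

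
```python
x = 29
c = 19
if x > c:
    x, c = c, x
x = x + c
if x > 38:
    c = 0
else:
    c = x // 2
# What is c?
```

Trace:
`x = 29` → x = 29
`c = 19` → c = 19
`if x > c: ...` → x > c is True → x = 19; c = 29
`x = x + c` → x = 48
`if x > 38: ...` → x > 38 is True → c = 0
So c = 0

Answer: 0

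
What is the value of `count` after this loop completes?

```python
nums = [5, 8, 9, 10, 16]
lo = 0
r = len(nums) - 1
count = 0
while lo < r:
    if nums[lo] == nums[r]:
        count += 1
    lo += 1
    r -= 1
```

Count matching pairs from ends
`count` takes the values: 0

Answer: 0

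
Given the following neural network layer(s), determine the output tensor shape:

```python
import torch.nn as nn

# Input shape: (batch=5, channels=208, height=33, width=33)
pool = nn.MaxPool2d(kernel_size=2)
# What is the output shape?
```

Input: (5, 208, 33, 33) -> Output: (5, 208, 16, 16)

Answer: (5, 208, 16, 16)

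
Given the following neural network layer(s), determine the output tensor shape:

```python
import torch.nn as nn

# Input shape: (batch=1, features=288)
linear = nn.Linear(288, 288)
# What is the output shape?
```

Input: (1, 288) -> Output: (1, 288)

Answer: (1, 288)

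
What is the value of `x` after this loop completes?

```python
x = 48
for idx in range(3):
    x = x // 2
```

Halve 3 times: 48 // 2^3 = 6
`x` takes the values: 48 → 24 → 12 → 6

Answer: 6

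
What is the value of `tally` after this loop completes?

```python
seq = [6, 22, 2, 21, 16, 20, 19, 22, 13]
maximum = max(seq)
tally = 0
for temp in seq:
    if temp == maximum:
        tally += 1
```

Count of max value 22 in [6, 22, 2, 21, 16, 20, 19, 22, 13]
`tally` takes the values: 0 → 1 → 2

Answer: 2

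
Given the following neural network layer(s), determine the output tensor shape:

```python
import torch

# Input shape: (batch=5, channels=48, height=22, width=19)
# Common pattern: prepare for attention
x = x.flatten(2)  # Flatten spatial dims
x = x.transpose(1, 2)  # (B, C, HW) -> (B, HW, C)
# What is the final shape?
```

Input: (5, 48, 22, 19) -> after flatten(2): (5, 48, 418) -> Output: (5, 418, 48)

Answer: (5, 418, 48)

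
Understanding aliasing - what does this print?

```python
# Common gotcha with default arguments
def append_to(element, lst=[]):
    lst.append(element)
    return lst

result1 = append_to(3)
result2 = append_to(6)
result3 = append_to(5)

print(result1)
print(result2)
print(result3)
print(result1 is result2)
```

Key concept: mutable default argument gotcha.
Step by step:
`result1 = append_to(3)` → result1 = [3]
`result2 = append_to(6)` → result1 = [3, 6] (same object as result2); result2 = [3, 6] (same object as result1)
`result3 = append_to(5)` → result1 = [3, 6, 5] (same object as result2, result3); result2 = [3, 6, 5] (same object as result1, result3); result3 = [3, 6, 5] (same object as result1, result2)
`print(result1)` → prints [3, 6, 5]
`print(result2)` → prints [3, 6, 5]
`print(result3)` → prints [3, 6, 5]
`print(result1 is result2)` → prints True

Answer:
[3, 6, 5]
[3, 6, 5]
[3, 6, 5]
True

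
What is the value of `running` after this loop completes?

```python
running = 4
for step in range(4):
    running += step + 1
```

Start at 4, add 1 to 4 = 14
`running` takes the values: 4 → 5 → 7 → 10 → 14

Answer: 14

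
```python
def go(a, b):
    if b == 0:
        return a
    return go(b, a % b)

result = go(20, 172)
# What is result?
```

go(20, 172) -> go(172, 20) -> go(20, 12) -> go(12, 8) -> go(8, 4) -> go(4, 0) -> 4

Answer: 4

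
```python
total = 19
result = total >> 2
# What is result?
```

Trace:
`total = 19` → total = 19
`result = total >> 2` → result = 4
So result = 4

Answer: 4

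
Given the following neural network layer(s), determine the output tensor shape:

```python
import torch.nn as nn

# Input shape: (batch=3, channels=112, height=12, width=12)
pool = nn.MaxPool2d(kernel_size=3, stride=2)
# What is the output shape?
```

Input: (3, 112, 12, 12) -> Output: (3, 112, 5, 5)

Answer: (3, 112, 5, 5)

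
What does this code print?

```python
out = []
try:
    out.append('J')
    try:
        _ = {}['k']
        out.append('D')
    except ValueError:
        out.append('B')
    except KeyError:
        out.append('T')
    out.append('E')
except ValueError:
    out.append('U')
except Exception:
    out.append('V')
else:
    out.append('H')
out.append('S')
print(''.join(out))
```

Execution trace: 'J' (try body) → 'T' (inner except KeyError) → 'E' (try body, no exception) → 'H' (else) → 'S' (after the try/except). Output: JTEHS

Answer: JTEHS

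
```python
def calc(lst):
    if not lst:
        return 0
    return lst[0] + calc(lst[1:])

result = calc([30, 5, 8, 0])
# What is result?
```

30 + 5 + 8 + 0 + 0 = 43

Answer: 43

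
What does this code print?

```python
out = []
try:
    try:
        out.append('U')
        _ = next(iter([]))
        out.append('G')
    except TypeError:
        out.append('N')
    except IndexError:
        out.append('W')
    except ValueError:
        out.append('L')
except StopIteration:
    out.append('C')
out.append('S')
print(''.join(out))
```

Execution trace: 'U' (try body) → 'C' (outer except StopIteration) → 'S' (after the try/except). Output: UCS

Answer: UCS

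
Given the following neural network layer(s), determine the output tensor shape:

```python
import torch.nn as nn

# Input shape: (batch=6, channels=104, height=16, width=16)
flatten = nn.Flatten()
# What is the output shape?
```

Input: (6, 104, 16, 16) -> Output: (6, 26624)

Answer: (6, 26624)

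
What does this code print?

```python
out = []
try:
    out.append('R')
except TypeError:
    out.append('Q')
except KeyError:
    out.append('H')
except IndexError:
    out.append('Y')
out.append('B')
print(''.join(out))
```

Execution trace: 'R' (try body, no exception) → 'B' (after the try/except). Output: RB

Answer: RB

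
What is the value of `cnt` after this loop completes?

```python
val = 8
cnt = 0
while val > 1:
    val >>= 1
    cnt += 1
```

Count right shifts until 1
`cnt` takes the values: 0 → 1 → 2 → 3

Answer: 3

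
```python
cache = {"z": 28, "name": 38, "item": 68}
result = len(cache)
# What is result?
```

Trace:
`cache = {"z": 28, "name": 38, "item": 68}` → cache = {'z': 28, 'name': 38, 'item': 68}
`result = len(cache)` → result = 3
So result = 3

Answer: 3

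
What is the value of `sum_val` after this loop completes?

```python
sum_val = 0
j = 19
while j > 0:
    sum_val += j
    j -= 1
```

Sum 19 down to 1
`sum_val` takes the values: 0 → 19 → 37 → 54 → 70 → 85 → 99 → 112 → 124 → 135 → 145 → 154 → 162 → 169 → 175 → 180 → 184 → 187 → 189 → 190

Answer: 190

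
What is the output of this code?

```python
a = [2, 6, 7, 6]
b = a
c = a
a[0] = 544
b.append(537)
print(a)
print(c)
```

Key concept: multiple aliases.
Step by step:
`a = [2, 6, 7, 6]` → a = [2, 6, 7, 6]
`b = a` → b = [2, 6, 7, 6] (same object as a)
`c = a` → c = [2, 6, 7, 6] (same object as a, b)
`a[0] = 544` → a = [544, 6, 7, 6] (same object as b, c); b = [544, 6, 7, 6] (same object as a, c); c = [544, 6, 7, 6] (same object as a, b)
`b.append(537)` → a = [544, 6, 7, 6, 537] (same object as b, c); b = [544, 6, 7, 6, 537] (same object as a, c); c = [544, 6, 7, 6, 537] (same object as a, b)
`print(a)` → prints [544, 6, 7, 6, 537]
`print(c)` → prints [544, 6, 7, 6, 537]

Answer:
[544, 6, 7, 6, 537]
[544, 6, 7, 6, 537]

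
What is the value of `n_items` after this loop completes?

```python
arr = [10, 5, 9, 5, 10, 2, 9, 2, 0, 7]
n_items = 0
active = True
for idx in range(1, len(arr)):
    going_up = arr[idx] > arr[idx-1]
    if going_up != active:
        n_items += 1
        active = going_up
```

Count direction changes in [10, 5, 9, 5, 10, 2, 9, 2, 0, 7]
`n_items` takes the values: 0 → 1 → 2 → 3 → 4 → 5 → 6 → 7 → 8

Answer: 8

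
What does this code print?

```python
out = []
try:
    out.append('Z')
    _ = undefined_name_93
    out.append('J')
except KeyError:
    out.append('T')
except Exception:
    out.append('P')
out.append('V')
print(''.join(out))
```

Execution trace: 'Z' (try body) → 'P' (except Exception) → 'V' (after the try/except). Output: ZPV

Answer: ZPV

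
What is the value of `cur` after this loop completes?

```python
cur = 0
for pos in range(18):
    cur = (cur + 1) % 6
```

Increment mod 6, 18 times = 0
`cur` takes the values: 0 → 1 → 2 → 3 → 4 → 5 → 0 → 1 → 2 → 3 → 4 → 5 → 0 → 1 → 2 → 3 → 4 → 5 → 0

Answer: 0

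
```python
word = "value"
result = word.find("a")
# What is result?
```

Trace:
`word = "value"` → word = 'value'
`result = word.find("a")` → result = 1
So result = 1

Answer: 1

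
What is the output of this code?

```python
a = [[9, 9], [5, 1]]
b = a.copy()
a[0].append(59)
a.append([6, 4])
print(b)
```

Key concept: shallow copy with nested lists.
Step by step:
`a = [[9, 9], [5, 1]]` → a = [[9, 9], [5, 1]]
`b = a.copy()` → b = [[9, 9], [5, 1]]
`a[0].append(59)` → a = [[9, 9, 59], [5, 1]]; b = [[9, 9, 59], [5, 1]]
`a.append([6, 4])` → a = [[9, 9, 59], [5, 1], [6, 4]]
`print(b)` → prints [[9, 9, 59], [5, 1]]

Answer: [[9, 9, 59], [5, 1]]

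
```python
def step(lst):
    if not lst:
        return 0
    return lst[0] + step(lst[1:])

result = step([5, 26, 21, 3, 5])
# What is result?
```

5 + 26 + 21 + 3 + 5 + 0 = 60

Answer: 60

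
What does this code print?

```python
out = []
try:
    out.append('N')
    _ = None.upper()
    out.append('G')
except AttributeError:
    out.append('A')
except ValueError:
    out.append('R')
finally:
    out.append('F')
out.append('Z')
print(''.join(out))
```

Execution trace: 'N' (try body) → 'A' (except AttributeError) → 'F' (finally) → 'Z' (after the try/except). Output: NAFZ

Answer: NAFZ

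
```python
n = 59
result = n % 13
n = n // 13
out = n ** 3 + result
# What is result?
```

Trace:
`n = 59` → n = 59
`result = n % 13` → result = 7
`n = n // 13` → n = 4
`out = n ** 3 + result` → out = 71
So result = 7

Answer: 7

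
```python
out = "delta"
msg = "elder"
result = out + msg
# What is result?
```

Trace:
`out = "delta"` → out = 'delta'
`msg = "elder"` → msg = 'elder'
`result = out + msg` → result = 'deltaelder'
So result = 'deltaelder'

Answer: 'deltaelder'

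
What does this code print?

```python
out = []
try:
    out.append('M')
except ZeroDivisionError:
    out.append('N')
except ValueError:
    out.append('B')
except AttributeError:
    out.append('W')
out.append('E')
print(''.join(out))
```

Execution trace: 'M' (try body, no exception) → 'E' (after the try/except). Output: ME

Answer: ME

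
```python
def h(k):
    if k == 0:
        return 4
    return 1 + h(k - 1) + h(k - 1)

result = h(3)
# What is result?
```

h(k) = 1 + 2·h(k-1), h(0)=4. Closed form: (4+1)·2^3 - 1 = 39.

Answer: 39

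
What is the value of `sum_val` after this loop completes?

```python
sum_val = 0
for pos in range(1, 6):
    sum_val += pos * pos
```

Sum of squares 1² to 5² = 55
`sum_val` takes the values: 0 → 1 → 5 → 14 → 30 → 55

Answer: 55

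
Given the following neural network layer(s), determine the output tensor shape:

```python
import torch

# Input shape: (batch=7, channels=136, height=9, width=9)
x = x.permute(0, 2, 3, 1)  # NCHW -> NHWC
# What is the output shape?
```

Input: (7, 136, 9, 9) -> Output: (7, 9, 9, 136)

Answer: (7, 9, 9, 136)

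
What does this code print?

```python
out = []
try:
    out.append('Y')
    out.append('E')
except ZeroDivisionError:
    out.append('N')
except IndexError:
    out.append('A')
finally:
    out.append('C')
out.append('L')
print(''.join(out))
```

Execution trace: 'Y' (try body) → 'E' (try body, no exception) → 'C' (finally) → 'L' (after the try/except). Output: YECL

Answer: YECL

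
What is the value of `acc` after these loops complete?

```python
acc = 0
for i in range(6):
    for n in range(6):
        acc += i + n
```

Sum of all i+n for i,n in 6x6
`acc` takes the values: 0 → 1 → 3 → 6 → 10 → 15 → 16 → 18 → 21 → 25 → 30 → 36 → 38 → 41 → 45 → 50 → 56 → 63 → 66 → 70 → 75 → 81 → 88 → 96 → 100 → 105 → 111 → 118 → 126 → 135 → 140 → 146 → 153 → 161 → 170 → 180

Answer: 180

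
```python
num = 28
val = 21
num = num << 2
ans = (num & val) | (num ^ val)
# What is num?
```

Trace:
`num = 28` → num = 28
`val = 21` → val = 21
`num = num << 2` → num = 112
`ans = (num & val) | (num ^ val)` → ans = 117
So num = 112

Answer: 112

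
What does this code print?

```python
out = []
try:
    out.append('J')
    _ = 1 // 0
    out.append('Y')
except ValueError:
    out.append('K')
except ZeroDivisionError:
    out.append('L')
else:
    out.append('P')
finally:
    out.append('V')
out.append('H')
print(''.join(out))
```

Execution trace: 'J' (try body) → 'L' (except ZeroDivisionError) → 'V' (finally) → 'H' (after the try/except). Output: JLVH

Answer: JLVH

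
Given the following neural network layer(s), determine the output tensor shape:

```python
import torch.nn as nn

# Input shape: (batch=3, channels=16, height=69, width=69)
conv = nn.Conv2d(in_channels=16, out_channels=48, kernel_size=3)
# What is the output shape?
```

Input: (3, 16, 69, 69) -> Output: (3, 48, 67, 67)

Answer: (3, 48, 67, 67)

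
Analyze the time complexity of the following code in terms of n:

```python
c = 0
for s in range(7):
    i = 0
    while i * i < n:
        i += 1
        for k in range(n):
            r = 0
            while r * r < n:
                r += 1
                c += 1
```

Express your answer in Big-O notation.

Each loop level contributes: 1 × √n × n × √n. Multiplying the contributions gives O(n^2).

Answer: O(n^2)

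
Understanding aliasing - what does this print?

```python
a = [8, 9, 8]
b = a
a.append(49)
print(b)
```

Key concept: basic list aliasing.
Step by step:
`a = [8, 9, 8]` → a = [8, 9, 8]
`b = a` → b = [8, 9, 8] (same object as a)
`a.append(49)` → a = [8, 9, 8, 49] (same object as b); b = [8, 9, 8, 49] (same object as a)
`print(b)` → prints [8, 9, 8, 49]

Answer: [8, 9, 8, 49]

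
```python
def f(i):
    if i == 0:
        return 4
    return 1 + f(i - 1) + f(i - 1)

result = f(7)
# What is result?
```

f(i) = 1 + 2·f(i-1), f(0)=4. Closed form: (4+1)·2^7 - 1 = 639.

Answer: 639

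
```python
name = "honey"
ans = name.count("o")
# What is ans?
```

Trace:
`name = "honey"` → name = 'honey'
`ans = name.count("o")` → ans = 1
So ans = 1

Answer: 1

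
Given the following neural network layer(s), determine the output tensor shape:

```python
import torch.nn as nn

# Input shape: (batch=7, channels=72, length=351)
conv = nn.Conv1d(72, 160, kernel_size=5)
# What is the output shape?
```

Input: (7, 72, 351) -> Output: (7, 160, 347)

Answer: (7, 160, 347)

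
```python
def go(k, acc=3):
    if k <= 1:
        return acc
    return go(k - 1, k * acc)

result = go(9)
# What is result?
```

Accumulator trace (n, acc): (9, 3) -> (8, 27) -> (7, 216) -> (6, 1512) -> (5, 9072) -> (4, 45360) -> (3, 181440) -> (2, 544320) -> (1, 1088640) -> return 1088640

Answer: 1088640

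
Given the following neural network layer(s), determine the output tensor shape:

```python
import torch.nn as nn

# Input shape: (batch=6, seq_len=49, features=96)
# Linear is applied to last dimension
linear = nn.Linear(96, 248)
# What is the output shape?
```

Input: (6, 49, 96) -> Output: (6, 49, 248)

Answer: (6, 49, 248)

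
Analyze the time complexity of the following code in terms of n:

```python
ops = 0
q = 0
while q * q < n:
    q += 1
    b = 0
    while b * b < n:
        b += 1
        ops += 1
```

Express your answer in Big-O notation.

Each loop level contributes: √n × √n. Multiplying the contributions gives O(n).

Answer: O(n)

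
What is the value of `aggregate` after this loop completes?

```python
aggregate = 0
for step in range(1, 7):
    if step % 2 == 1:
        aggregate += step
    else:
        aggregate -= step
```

Add odd, subtract even
`aggregate` takes the values: 0 → 1 → -1 → 2 → -2 → 3 → -3

Answer: -3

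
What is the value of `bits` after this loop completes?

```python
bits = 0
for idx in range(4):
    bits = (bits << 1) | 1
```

Build 4 consecutive 1-bits: 0b1111
`bits` takes the values: 0 → 1 → 3 → 7 → 15

Answer: 15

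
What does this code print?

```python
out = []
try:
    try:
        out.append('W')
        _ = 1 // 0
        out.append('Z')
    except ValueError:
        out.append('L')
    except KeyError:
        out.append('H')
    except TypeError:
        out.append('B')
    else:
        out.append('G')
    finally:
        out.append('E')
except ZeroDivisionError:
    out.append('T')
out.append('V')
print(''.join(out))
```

Execution trace: 'W' (try body) → 'E' (finally) → 'T' (outer except ZeroDivisionError) → 'V' (after the try/except). Output: WETV

Answer: WETV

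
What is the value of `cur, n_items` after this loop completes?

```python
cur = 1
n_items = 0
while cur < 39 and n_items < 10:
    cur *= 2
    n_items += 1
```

Double until >= 39 or 10 iterations
`cur, n_items` takes the values: (1, 0) → (2, 0) → (2, 1) → (4, 1) → (4, 2) → (8, 2) → (8, 3) → (16, 3) → (16, 4) → (32, 4) → (32, 5) → (64, 5) → (64, 6)

Answer: 64, 6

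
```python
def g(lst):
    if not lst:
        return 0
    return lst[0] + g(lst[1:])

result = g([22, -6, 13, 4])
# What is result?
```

22 + (-6) + 13 + 4 + 0 = 33

Answer: 33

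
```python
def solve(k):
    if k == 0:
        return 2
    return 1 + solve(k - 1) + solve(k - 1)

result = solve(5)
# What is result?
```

solve(k) = 1 + 2·solve(k-1), solve(0)=2. Closed form: (2+1)·2^5 - 1 = 95.

Answer: 95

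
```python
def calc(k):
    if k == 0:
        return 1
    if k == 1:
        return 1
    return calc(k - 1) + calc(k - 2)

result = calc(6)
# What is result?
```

Build up from base cases: calc(0)=1, calc(1)=1, calc(2)=2, calc(3)=3, calc(4)=5, calc(5)=8, calc(6)=13

Answer: 13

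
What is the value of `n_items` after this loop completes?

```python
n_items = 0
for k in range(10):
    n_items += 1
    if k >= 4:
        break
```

Loop breaks when k reaches 4, n_items is 5
`n_items` takes the values: 0 → 1 → 2 → 3 → 4 → 5

Answer: 5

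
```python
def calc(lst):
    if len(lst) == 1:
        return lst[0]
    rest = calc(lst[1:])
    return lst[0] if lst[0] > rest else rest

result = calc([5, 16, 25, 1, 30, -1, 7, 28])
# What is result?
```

Recursive max over [5, 16, 25, 1, 30, -1, 7, 28] = 30

Answer: 30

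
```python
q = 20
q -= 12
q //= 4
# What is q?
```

Trace:
`q = 20` → q = 20
`q -= 12` → q = 8
`q //= 4` → q = 2
So q = 2

Answer: 2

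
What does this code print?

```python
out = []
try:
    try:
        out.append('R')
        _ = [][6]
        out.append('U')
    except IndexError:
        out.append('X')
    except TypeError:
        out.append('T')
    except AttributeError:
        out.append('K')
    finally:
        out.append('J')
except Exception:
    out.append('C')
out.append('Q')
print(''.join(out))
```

Execution trace: 'R' (inner try body) → 'X' (inner except IndexError) → 'J' (inner finally) → 'Q' (after the try/except). Output: RXJQ

Answer: RXJQ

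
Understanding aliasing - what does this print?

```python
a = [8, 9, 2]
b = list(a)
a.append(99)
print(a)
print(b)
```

Key concept: list() constructor creates copy.
Step by step:
`a = [8, 9, 2]` → a = [8, 9, 2]
`b = list(a)` → b = [8, 9, 2]
`a.append(99)` → a = [8, 9, 2, 99]
`print(a)` → prints [8, 9, 2, 99]
`print(b)` → prints [8, 9, 2]

Answer:
[8, 9, 2, 99]
[8, 9, 2]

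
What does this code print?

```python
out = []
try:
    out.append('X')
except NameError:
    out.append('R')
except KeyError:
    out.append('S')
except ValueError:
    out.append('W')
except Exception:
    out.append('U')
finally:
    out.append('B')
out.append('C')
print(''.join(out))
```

Execution trace: 'X' (try body, no exception) → 'B' (finally) → 'C' (after the try/except). Output: XBC

Answer: XBC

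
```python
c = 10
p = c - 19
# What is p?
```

Trace:
`c = 10` → c = 10
`p = c - 19` → p = -9
So p = -9

Answer: -9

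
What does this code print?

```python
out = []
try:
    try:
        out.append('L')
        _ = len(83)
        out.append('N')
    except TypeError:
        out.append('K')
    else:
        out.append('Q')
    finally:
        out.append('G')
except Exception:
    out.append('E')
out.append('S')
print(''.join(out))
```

Execution trace: 'L' (inner try body) → 'K' (inner except TypeError) → 'G' (inner finally) → 'S' (after the try/except). Output: LKGS

Answer: LKGS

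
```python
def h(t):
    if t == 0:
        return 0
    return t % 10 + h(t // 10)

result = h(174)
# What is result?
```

Sum of digits of 174: 4 + 7 + 1 = 12

Answer: 12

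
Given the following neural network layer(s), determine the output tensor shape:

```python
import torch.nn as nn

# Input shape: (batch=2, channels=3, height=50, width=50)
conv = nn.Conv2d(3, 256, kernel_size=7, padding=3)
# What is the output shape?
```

Input: (2, 3, 50, 50) -> Output: (2, 256, 50, 50)

Answer: (2, 256, 50, 50)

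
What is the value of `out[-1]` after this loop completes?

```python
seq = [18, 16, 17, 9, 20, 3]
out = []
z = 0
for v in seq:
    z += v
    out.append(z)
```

Cumulative sum ends at 83
`out` takes the values: [] → [18] → [18, 34] → [18, 34, 51] → [18, 34, 51, 60] → [18, 34, 51, 60, 80] → [18, 34, 51, 60, 80, 83]
So `out[-1]` = 83

Answer: 83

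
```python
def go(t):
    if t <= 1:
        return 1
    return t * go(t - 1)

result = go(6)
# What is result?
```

go(6) = 6 * 5 * 4 * 3 * 2 * 1 = 720

Answer: 720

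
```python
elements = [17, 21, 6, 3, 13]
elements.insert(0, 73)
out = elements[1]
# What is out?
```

Trace:
`elements = [17, 21, 6, 3, 13]` → elements = [17, 21, 6, 3, 13]
`elements.insert(0, 73)` → elements = [73, 17, 21, 6, 3, 13]
`out = elements[1]` → out = 17
So out = 17

Answer: 17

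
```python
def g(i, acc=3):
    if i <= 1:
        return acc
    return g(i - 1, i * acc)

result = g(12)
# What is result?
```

Accumulator trace (n, acc): (12, 3) -> (11, 36) -> (10, 396) -> (9, 3960) -> (8, 35640) -> (7, 285120) -> (6, 1995840) -> (5, 11975040) -> (4, 59875200) -> (3, 239500800) -> (2, 718502400) -> (1, 1437004800) -> return 1437004800

Answer: 1437004800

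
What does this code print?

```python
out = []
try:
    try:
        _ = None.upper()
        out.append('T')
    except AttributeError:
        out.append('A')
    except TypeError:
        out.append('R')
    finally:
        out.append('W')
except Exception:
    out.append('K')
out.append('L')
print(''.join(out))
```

Execution trace: 'A' (inner except AttributeError) → 'W' (inner finally) → 'L' (after the try/except). Output: AWL

Answer: AWL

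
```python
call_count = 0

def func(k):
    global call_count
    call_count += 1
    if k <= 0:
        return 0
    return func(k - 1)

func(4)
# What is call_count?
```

Linear recursion stepping by 1: 5 calls from k=4 down to ≤0.

Answer: 5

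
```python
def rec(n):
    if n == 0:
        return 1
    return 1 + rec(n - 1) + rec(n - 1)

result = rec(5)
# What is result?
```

rec(n) = 1 + 2·rec(n-1), rec(0)=1. Closed form: (1+1)·2^5 - 1 = 63.

Answer: 63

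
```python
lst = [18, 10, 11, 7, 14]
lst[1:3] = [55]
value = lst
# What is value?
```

Trace:
`lst = [18, 10, 11, 7, 14]` → lst = [18, 10, 11, 7, 14]
`lst[1:3] = [55]` → lst = [18, 55, 7, 14]
`value = lst` → value = [18, 55, 7, 14]
So value = [18, 55, 7, 14]

Answer: [18, 55, 7, 14]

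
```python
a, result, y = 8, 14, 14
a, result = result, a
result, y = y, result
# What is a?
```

Trace:
`a, result, y = 8, 14, 14` → a = 8; result = 14; y = 14
`a, result = result, a` → a = 14; result = 8
`result, y = y, result` → result = 14; y = 8
So a = 14

Answer: 14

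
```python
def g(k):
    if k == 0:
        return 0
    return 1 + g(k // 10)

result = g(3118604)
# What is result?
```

Count of digits of 3118604: 7

Answer: 7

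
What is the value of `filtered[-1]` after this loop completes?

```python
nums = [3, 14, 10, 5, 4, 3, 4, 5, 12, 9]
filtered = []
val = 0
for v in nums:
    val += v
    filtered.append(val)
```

Cumulative sum ends at 69
`filtered` takes the values: [] → [3] → [3, 17] → [3, 17, 27] → [3, 17, 27, 32] → [3, 17, 27, 32, 36] → [3, 17, 27, 32, 36, 39] → [3, 17, 27, 32, 36, 39, 43] → [3, 17, 27, 32, 36, 39, 43, 48] → [3, 17, 27, 32, 36, 39, 43, 48, 60] → [3, 17, 27, 32, 36, 39, 43, 48, 60, 69]
So `filtered[-1]` = 69

Answer: 69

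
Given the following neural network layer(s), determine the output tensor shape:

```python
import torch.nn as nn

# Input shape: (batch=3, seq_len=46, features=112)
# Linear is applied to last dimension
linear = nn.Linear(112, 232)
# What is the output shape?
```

Input: (3, 46, 112) -> Output: (3, 46, 232)

Answer: (3, 46, 232)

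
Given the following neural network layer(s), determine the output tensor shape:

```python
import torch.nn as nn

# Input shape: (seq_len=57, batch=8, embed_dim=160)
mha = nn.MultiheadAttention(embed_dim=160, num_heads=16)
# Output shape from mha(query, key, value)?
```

Input: (57, 8, 160) -> Output: (57, 8, 160)

Answer: (57, 8, 160)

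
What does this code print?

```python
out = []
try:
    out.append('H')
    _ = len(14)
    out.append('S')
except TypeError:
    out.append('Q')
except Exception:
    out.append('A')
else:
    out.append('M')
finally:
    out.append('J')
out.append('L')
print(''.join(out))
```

Execution trace: 'H' (try body) → 'Q' (except TypeError) → 'J' (finally) → 'L' (after the try/except). Output: HQJL

Answer: HQJL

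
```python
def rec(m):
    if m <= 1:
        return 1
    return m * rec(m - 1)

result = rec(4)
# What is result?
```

rec(4) = 4 * 3 * 2 * 1 = 24

Answer: 24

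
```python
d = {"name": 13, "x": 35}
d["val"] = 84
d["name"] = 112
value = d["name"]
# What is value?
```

Trace:
`d = {"name": 13, "x": 35}` → d = {'name': 13, 'x': 35}
`d["val"] = 84` → d = {'name': 13, 'x': 35, 'val': 84}
`d["name"] = 112` → d = {'name': 112, 'x': 35, 'val': 84}
`value = d["name"]` → value = 112
So value = 112

Answer: 112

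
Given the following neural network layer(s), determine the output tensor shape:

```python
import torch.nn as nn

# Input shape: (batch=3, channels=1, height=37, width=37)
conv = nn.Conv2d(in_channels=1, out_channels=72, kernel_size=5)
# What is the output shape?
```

Input: (3, 1, 37, 37) -> Output: (3, 72, 33, 33)

Answer: (3, 72, 33, 33)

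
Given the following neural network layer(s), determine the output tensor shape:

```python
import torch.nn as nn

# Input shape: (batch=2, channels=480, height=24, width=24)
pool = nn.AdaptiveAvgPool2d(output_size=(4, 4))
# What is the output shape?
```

Input: (2, 480, 24, 24) -> Output: (2, 480, 4, 4)

Answer: (2, 480, 4, 4)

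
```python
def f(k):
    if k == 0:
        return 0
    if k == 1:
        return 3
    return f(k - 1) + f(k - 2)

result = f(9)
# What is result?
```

Build up from base cases: f(0)=0, f(1)=3, f(2)=3, f(3)=6, f(4)=9, f(5)=15, f(6)=24, ..., f(9)=102

Answer: 102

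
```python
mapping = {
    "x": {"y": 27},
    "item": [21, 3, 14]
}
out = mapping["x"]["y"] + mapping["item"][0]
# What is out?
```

Trace:
`mapping = { ...` → mapping = {'x': {'y': 27}, 'item': [21, 3, 14]}
`out = mapping["x"]["y"] + mapping["item"][0]` → out = 48
So out = 48

Answer: 48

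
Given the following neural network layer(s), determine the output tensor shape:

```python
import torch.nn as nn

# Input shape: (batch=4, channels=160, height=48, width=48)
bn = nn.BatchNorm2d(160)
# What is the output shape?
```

Input: (4, 160, 48, 48) -> Output: (4, 160, 48, 48)

Answer: (4, 160, 48, 48)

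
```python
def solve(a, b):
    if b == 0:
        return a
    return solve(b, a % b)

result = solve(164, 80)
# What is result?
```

solve(164, 80) -> solve(80, 4) -> solve(4, 0) -> 4

Answer: 4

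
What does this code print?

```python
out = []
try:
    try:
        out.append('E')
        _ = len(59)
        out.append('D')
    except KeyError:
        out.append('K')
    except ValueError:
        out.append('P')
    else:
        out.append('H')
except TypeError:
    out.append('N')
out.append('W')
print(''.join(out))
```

Execution trace: 'E' (inner try body) → 'N' (outer except TypeError) → 'W' (after the try/except). Output: ENW

Answer: ENW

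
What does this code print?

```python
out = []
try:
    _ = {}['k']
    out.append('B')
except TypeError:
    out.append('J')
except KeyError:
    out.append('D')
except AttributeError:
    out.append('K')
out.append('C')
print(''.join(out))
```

Execution trace: 'D' (except KeyError) → 'C' (after the try/except). Output: DC

Answer: DC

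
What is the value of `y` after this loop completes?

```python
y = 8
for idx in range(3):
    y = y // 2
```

Halve 3 times: 8 // 2^3 = 1
`y` takes the values: 8 → 4 → 2 → 1

Answer: 1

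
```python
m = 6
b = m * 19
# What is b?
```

Trace:
`m = 6` → m = 6
`b = m * 19` → b = 114
So b = 114

Answer: 114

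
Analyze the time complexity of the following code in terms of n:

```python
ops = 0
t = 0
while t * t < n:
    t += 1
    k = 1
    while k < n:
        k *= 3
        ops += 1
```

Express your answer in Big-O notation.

Each loop level contributes: √n × log n. Multiplying the contributions gives O(√n log n).

Answer: O(√n log n)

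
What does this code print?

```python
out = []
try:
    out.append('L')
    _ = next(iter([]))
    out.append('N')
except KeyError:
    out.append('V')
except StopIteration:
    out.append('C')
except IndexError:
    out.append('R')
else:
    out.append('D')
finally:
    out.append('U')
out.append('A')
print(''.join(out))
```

Execution trace: 'L' (try body) → 'C' (except StopIteration) → 'U' (finally) → 'A' (after the try/except). Output: LCUA

Answer: LCUA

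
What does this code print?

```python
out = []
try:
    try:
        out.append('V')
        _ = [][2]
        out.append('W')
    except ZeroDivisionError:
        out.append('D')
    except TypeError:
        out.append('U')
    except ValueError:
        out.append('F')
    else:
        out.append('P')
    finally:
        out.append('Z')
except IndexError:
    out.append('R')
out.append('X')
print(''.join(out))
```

Execution trace: 'V' (try body) → 'Z' (finally) → 'R' (outer except IndexError) → 'X' (after the try/except). Output: VZRX

Answer: VZRX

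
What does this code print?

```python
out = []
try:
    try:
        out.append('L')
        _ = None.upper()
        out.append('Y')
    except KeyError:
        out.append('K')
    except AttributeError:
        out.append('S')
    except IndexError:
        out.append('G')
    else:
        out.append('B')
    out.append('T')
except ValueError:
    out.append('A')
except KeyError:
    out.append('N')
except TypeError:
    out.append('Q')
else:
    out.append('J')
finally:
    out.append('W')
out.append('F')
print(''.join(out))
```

Execution trace: 'L' (inner try body) → 'S' (inner except AttributeError) → 'T' (try body, no exception) → 'J' (else) → 'W' (finally) → 'F' (after the try/except). Output: LSTJWF

Answer: LSTJWF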